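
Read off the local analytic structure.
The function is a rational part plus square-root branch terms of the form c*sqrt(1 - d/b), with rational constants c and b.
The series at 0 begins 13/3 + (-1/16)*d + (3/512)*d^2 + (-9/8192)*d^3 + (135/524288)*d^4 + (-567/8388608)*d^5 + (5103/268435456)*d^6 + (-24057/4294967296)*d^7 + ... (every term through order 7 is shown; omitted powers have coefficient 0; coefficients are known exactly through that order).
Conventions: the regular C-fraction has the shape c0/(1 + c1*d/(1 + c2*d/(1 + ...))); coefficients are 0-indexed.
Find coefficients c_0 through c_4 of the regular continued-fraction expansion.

The regular C-fraction coefficients are [13/3, 3/208, 33/416, 39/352, 27/352].

Taylor coefficients (read off): a_0 = 13/3, a_1 = -1/16, a_2 = 3/512, a_3 = -9/8192, a_4 = 135/524288.
c0 = a_0 = 13/3. Peel one level at a time: if S = 1 + c*d/S' with S'(0) = 1, then c is the d-coefficient of S and S' = c*d/(S - 1).
S_1 = c0/f = 1 + (3/208)*d + (-99/86528)*d^2 + ...; c1 = 3/208.
S_2 = c1*d/(S_1 - 1) = 1 + (33/416)*d + (-9/1024)*d^2 + ...; c2 = 33/416.
S_3 = c2*d/(S_2 - 1) = 1 + (39/352)*d + (-1053/123904)*d^2 + ...; c3 = 39/352.
S_4 = c3*d/(S_3 - 1) = 1 + (27/352)*d + ...; c4 = 27/352.


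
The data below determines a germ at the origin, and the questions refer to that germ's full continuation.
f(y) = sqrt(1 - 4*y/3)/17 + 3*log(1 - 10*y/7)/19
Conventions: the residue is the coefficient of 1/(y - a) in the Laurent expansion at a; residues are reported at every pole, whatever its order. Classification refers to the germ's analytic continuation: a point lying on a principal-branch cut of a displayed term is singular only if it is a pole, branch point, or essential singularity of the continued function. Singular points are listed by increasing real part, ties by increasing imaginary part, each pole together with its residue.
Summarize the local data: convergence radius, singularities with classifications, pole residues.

Branch term (3/19)*log(1 - y/(7/10)): its argument vanishes at y = 7/10, a logarithmic branch point, modulus 7/10.
Branch term (1/17)*sqrt(1 - y/(3/4)): its argument vanishes at y = 3/4, a square-root branch point, modulus 3/4.
The radius of convergence is the smallest modulus among the singular points: 7/10.
List the singular points by increasing real part (a conjugate pair: the negative imaginary part first).

Radius of convergence at 0: 7/10.
At 7/10: a logarithmic branch point.
At 3/4: an algebraic (square-root) branch point.


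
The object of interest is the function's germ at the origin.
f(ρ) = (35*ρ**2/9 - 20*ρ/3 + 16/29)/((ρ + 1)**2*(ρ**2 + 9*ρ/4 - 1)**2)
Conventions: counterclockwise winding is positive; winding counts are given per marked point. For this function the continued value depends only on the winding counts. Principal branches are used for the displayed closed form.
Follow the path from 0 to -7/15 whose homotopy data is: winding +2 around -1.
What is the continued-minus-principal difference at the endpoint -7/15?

Continued minus principal equals 0.

The function is rational, hence single-valued: continuing it around any pole returns the same value, so the difference is 0.


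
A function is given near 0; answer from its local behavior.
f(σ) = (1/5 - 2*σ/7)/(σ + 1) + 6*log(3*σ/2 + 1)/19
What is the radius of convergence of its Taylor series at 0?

The radius of convergence is 2/3.

Denominator factor (σ + 1): pole of order 1 at -1, modulus 1.
Branch term (6/19)*log(1 - σ/(-2/3)): its argument vanishes at σ = -2/3, a logarithmic branch point, modulus 2/3.
The radius of convergence is the smallest modulus among the singular points: 2/3.


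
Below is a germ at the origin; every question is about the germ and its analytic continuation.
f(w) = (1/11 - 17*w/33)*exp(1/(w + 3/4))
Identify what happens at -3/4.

The point is an essential singularity.

The exponent 1/(w - (-3/4)) has a pole at -3/4, so exp(1/(w - (-3/4))) takes every nonzero value near it: an essential singularity (not a pole of any order).


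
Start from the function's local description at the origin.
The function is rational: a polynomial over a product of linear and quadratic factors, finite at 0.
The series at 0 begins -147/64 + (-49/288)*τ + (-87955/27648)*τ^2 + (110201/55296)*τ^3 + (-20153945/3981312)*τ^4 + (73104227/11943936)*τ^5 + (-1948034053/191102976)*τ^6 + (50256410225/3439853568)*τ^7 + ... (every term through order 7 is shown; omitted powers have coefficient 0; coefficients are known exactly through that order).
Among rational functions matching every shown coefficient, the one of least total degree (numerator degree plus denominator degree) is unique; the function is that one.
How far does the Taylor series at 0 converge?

The radius of convergence is 2/3.

No rational of total degree below 4 reproduces all 8 coefficients; solving the [1/3] Pade equations on them gives f(τ) = (-11*τ/6 - 9/2)/((τ - 12/7)**2*(τ + 2/3)), whose expansion matches every shown term.
Denominator factor (τ + 2/3): pole of order 1 at -2/3, modulus 2/3.
Denominator factor (τ - 12/7)^2: pole of order 2 at 12/7, modulus 12/7.
The radius of convergence is the smallest modulus among the singular points: 2/3.


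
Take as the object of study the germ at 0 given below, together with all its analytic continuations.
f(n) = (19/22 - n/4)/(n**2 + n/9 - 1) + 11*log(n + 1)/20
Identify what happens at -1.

The point is a logarithmic branch point.

The term (11/20)*log(1 - n/(-1)) has argument 1 - -1/(-1) = 0 at -1: a logarithmic (infinitely-sheeted) branch point; the remaining terms are analytic or single-valued there.


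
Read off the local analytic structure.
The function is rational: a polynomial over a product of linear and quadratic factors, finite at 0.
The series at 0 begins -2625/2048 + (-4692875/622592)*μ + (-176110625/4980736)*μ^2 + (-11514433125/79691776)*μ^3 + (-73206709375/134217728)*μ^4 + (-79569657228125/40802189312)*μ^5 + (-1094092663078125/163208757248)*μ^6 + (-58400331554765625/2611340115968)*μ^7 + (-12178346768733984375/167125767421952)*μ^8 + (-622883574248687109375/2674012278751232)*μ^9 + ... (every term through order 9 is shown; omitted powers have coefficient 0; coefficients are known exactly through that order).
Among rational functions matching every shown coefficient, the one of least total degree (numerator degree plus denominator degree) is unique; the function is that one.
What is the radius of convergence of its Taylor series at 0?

No rational of total degree below 8 reproduces all 10 coefficients; solving the [2/6] Pade equations on them gives f(μ) = (-5*μ**2/19 - 17*μ/38 + 21/32)/(μ**2 + 7*μ/4 - 4/5)**3, whose expansion matches every shown term.
Denominator factor (μ**2 + 7*μ/4 - 4/5)^3: discriminant 501/80, real irrational roots -7/8 + (1/40)*sqrt(2505) and -7/8 - (1/40)*sqrt(2505); poles of order 3, moduli -7/8 + (1/40)*sqrt(2505) and 7/8 + (1/40)*sqrt(2505).
The radius of convergence is the smallest modulus among the singular points: -7/8 + (1/40)*sqrt(2505).

The radius of convergence is -7/8 + (1/40)*sqrt(2505).


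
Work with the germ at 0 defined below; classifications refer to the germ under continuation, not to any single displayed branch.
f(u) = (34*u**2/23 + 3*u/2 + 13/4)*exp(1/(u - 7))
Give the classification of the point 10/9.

The point is a regular point.

There is no denominator, hence no pole anywhere.
The essential point of exp(1/(u - (7))) is 7, not 10/9.
So the germ continues analytically to 10/9.


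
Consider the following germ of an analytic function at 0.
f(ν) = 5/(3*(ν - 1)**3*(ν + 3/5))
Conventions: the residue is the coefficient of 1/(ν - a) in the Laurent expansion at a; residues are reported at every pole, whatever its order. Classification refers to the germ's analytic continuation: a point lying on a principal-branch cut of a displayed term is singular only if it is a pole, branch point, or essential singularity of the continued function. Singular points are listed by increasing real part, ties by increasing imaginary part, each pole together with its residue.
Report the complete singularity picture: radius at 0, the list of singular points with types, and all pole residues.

Denominator factor (ν + 3/5): pole of order 1 at -3/5, modulus 3/5.
Denominator factor (ν - 1)^3: pole of order 3 at 1, modulus 1.
The radius of convergence is the smallest modulus among the singular points: 3/5.
At the order-1 pole -3/5 set g(ν) = (ν - (-3/5))*f(ν) = 5/(3*(ν - 1)**3).
Simple pole: residue = g(a) at a = -3/5, which is -625/1536.
At the order-3 pole 1 set g(ν) = (ν - (1))^3*f(ν) = 5/(3*(ν + 3/5)).
Order-3 pole: residue = g''(a)/2; g''(1) = 625/768, so the residue is 625/1536.
List the singular points by increasing real part (a conjugate pair: the negative imaginary part first).

Radius of convergence at 0: 3/5.
At -3/5: a pole of order 1; residue -625/1536.
At 1: a pole of order 3; residue 625/1536.


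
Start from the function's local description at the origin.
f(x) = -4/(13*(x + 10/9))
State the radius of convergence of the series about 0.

The radius of convergence is 10/9.

Denominator factor (x + 10/9): pole of order 1 at -10/9, modulus 10/9.
The radius of convergence is the smallest modulus among the singular points: 10/9.


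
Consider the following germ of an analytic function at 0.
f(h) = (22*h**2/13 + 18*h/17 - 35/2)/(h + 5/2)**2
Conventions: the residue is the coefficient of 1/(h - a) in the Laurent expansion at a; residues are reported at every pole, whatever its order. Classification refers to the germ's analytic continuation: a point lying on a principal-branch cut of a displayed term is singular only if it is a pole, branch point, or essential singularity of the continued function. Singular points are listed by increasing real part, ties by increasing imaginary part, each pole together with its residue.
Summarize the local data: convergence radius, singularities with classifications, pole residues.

Denominator factor (h + 5/2)^2: pole of order 2 at -5/2, modulus 5/2.
The radius of convergence is the smallest modulus among the singular points: 5/2.
At the order-2 pole -5/2 set g(h) = (h - (-5/2))^2*f(h) = 22*h**2/13 + 18*h/17 - 35/2.
Order-2 pole: residue = g'(a); g'(-5/2) = -1636/221, so the residue is -1636/221.

Radius of convergence at 0: 5/2.
At -5/2: a pole of order 2; residue -1636/221.


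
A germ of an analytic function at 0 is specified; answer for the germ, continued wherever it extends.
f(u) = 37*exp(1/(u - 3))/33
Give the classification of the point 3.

The exponent 1/(u - (3)) has a pole at 3, so exp(1/(u - (3))) takes every nonzero value near it: an essential singularity (not a pole of any order).

The point is an essential singularity.


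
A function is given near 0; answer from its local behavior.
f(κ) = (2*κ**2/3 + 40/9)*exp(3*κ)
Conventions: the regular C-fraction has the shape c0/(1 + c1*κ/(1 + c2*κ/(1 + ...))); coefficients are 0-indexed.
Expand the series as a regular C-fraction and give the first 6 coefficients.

Taylor coefficients (expand at 0): a_0 = 40/9, a_1 = 40/3, a_2 = 62/3, a_3 = 22, a_4 = 18, a_5 = 12.
c0 = a_0 = 40/9. Peel one level at a time: if S = 1 + c*κ/S' with S'(0) = 1, then c is the κ-coefficient of S and S' = c*κ/(S - 1).
S_1 = c0/f = 1 + (-3)*κ + (87/20)*κ^2 + ...; c1 = -3.
S_2 = c1*κ/(S_1 - 1) = 1 + (29/20)*κ + (301/400)*κ^2 + ...; c2 = 29/20.
S_3 = c2*κ/(S_2 - 1) = 1 + (-301/580)*κ + (4053/16820)*κ^2 + ...; c3 = -301/580.
S_4 = c3*κ/(S_3 - 1) = 1 + (579/1247)*κ + (1980/12943)*κ^2 + ...; c4 = 579/1247.
S_5 = c4*κ/(S_4 - 1) = 1 + (-19140/58093)*κ + ...; c5 = -19140/58093.

The regular C-fraction coefficients are [40/9, -3, 29/20, -301/580, 579/1247, -19140/58093].


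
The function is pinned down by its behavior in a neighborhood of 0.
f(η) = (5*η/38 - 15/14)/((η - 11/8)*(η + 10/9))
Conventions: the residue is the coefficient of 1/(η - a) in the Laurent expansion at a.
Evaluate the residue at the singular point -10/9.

At the order-1 pole -10/9 set g(η) = (η - (-10/9))*f(η) = (5*η/38 - 15/14)/(η - 11/8).
Simple pole: residue = g(a) at a = -10/9, which is 11660/23807.

The residue is 11660/23807.


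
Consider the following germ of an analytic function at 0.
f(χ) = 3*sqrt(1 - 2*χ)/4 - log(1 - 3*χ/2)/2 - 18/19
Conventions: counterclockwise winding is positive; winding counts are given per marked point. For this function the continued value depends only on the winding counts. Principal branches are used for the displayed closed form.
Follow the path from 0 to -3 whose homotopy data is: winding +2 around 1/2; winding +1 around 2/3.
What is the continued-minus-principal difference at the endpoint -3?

The rational part is single-valued and drops out of the difference; each branch term changes only by its own monodromy.
(3/4)*sqrt(1 - χ/(1/2)): winding +2 is even, the square root returns to the same sheet, contribution 0.
(-1/2)*log(1 - χ/(2/3)): each positive loop around 2/3 adds 2*pi*i to the log, so winding +1 contributes (-1/2)*(1)*2*pi*i = -pi*i.
Summing the contributions at χ = -3 gives -pi*i.

Continued minus principal equals -pi*i.


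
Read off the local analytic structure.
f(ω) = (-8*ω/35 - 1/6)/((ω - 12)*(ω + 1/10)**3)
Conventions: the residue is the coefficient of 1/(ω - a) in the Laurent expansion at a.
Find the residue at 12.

At the order-1 pole 12 set g(ω) = (ω - (12))*f(ω) = (-8*ω/35 - 1/6)/(ω + 1/10)**3.
Simple pole: residue = g(a) at a = 12, which is -61100/37202781.

The residue is -61100/37202781.


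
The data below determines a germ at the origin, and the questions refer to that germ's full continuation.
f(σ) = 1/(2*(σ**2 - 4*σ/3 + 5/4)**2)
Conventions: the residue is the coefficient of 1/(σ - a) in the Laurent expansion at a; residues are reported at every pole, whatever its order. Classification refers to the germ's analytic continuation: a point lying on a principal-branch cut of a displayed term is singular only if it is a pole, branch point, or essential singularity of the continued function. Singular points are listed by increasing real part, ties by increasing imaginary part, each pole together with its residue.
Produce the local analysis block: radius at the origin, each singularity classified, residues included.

Denominator factor (σ**2 - 4*σ/3 + 5/4)^2: discriminant -29/9, complex-conjugate roots (2/3) + ((1/6)*sqrt(29))*i and (2/3) - ((1/6)*sqrt(29))*i; poles of order 2, moduli (1/2)*sqrt(5) and (1/2)*sqrt(5).
The radius of convergence is the smallest modulus among the singular points: (1/2)*sqrt(5).
The factor σ**2 - 4*σ/3 + 5/4 splits as (σ - a)(σ - a') with a = (2/3) - ((1/6)*sqrt(29))*i, a' = (2/3) + ((1/6)*sqrt(29))*i. At the order-2 pole a set g(σ) = (σ - a)^2*f(σ) = [1/2] / (σ - a')^2.
Order-2 pole: residue = g'(a); g'((2/3) - ((1/6)*sqrt(29))*i) = ((27/841)*sqrt(29))*i, so the residue is ((27/841)*sqrt(29))*i.
The factor σ**2 - 4*σ/3 + 5/4 splits as (σ - a)(σ - a') with a = (2/3) + ((1/6)*sqrt(29))*i, a' = (2/3) - ((1/6)*sqrt(29))*i. At the order-2 pole a set g(σ) = (σ - a)^2*f(σ) = [1/2] / (σ - a')^2.
Order-2 pole: residue = g'(a); g'((2/3) + ((1/6)*sqrt(29))*i) = -((27/841)*sqrt(29))*i, so the residue is -((27/841)*sqrt(29))*i.
List the singular points by increasing real part (a conjugate pair: the negative imaginary part first).

Radius of convergence at 0: (1/2)*sqrt(5).
At (2/3) - ((1/6)*sqrt(29))*i: a pole of order 2; residue ((27/841)*sqrt(29))*i.
At (2/3) + ((1/6)*sqrt(29))*i: a pole of order 2; residue -((27/841)*sqrt(29))*i.


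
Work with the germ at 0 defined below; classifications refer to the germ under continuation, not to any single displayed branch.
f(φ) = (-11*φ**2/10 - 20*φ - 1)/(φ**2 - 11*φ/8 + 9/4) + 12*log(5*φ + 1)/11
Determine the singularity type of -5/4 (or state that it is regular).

The point is a regular point.

Denominator factors: φ**2 - 11*φ/8 + 9/4 = 177/32 at φ = -5/4 — none vanishes.
Branch term log(1 - φ/(-1/5)): argument at -5/4 is -21/4, nonzero, so -5/4 is not its branch point (a point on a principal cut is still regular for the continued germ).
So the germ continues analytically to -5/4.


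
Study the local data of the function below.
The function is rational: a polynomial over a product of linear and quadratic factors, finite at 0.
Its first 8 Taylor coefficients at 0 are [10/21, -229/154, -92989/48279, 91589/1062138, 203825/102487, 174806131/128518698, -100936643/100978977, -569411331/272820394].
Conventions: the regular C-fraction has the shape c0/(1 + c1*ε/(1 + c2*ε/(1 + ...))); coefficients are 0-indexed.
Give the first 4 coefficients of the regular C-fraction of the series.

Taylor coefficients (read off): a_0 = 10/21, a_1 = -229/154, a_2 = -92989/48279, a_3 = 91589/1062138.
c0 = a_0 = 10/21. Peel one level at a time: if S = 1 + c*ε/S' with S'(0) = 1, then c is the ε-coefficient of S and S' = c*ε/(S - 1).
S_1 = c0/f = 1 + (687/220)*ε + (104851/7600)*ε^2 + ...; c1 = 687/220.
S_2 = c1*ε/(S_1 - 1) = 1 + (-1153361/261060)*ε + (295729981/170380809)*ε^2 + ...; c2 = -1153361/261060.
S_3 = c2*ε/(S_2 - 1) = 1 + (5914599620/15054821133)*ε + ...; c3 = 5914599620/15054821133.

The regular C-fraction coefficients are [10/21, 687/220, -1153361/261060, 5914599620/15054821133].


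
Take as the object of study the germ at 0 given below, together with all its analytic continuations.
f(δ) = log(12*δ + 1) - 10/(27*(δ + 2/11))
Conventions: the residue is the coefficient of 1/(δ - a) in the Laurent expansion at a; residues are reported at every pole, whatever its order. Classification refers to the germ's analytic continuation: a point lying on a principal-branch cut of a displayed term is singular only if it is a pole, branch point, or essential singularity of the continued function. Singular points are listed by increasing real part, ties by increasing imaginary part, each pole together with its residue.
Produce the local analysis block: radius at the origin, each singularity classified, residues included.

Denominator factor (δ + 2/11): pole of order 1 at -2/11, modulus 2/11.
Branch term (1)*log(1 - δ/(-1/12)): its argument vanishes at δ = -1/12, a logarithmic branch point, modulus 1/12.
The radius of convergence is the smallest modulus among the singular points: 1/12.
The branch term is analytic at -2/11 and contributes nothing to the residue; only the rational part matters.
At the order-1 pole -2/11 set g(δ) = (δ - (-2/11))*(rational part) = -10/27.
Simple pole: residue = g(a) at a = -2/11, which is -10/27.
List the singular points by increasing real part (a conjugate pair: the negative imaginary part first).

Radius of convergence at 0: 1/12.
At -2/11: a pole of order 1; residue -10/27.
At -1/12: a logarithmic branch point.


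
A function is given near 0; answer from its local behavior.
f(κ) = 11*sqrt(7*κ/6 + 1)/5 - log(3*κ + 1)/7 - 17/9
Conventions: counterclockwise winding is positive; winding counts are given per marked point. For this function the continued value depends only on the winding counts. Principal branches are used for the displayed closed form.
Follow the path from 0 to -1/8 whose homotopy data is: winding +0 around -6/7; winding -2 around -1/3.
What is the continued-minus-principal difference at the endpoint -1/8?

Continued minus principal equals (4/7)*pi*i.

The rational part is single-valued and drops out of the difference; each branch term changes only by its own monodromy.
(11/5)*sqrt(1 - κ/(-6/7)): winding +0 is even, the square root returns to the same sheet, contribution 0.
(-1/7)*log(1 - κ/(-1/3)): each positive loop around -1/3 adds 2*pi*i to the log, so winding -2 contributes (-1/7)*(-2)*2*pi*i = (4/7)*pi*i.
Summing the contributions at κ = -1/8 gives (4/7)*pi*i.


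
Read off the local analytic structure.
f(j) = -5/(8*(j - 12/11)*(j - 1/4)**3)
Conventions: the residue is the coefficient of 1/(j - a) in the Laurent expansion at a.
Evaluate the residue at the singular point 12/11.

At the order-1 pole 12/11 set g(j) = (j - (12/11))*f(j) = -5/(8*(j - 1/4)**3).
Simple pole: residue = g(a) at a = 12/11, which is -53240/50653.

The residue is -53240/50653.


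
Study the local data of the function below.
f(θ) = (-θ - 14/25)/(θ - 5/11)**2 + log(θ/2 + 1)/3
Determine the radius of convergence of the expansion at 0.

The radius of convergence is 5/11.

Denominator factor (θ - 5/11)^2: pole of order 2 at 5/11, modulus 5/11.
Branch term (1/3)*log(1 - θ/(-2)): its argument vanishes at θ = -2, a logarithmic branch point, modulus 2.
The radius of convergence is the smallest modulus among the singular points: 5/11.


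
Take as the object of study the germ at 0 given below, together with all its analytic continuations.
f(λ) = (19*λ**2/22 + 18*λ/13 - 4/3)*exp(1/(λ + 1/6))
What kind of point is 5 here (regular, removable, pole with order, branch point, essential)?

The point is a regular point.

There is no denominator, hence no pole anywhere.
The essential point of exp(1/(λ - (-1/6))) is -1/6, not 5.
So the germ continues analytically to 5.


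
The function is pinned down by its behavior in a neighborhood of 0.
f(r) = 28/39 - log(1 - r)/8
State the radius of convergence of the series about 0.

Branch term (-1/8)*log(1 - r/(1)): its argument vanishes at r = 1, a logarithmic branch point, modulus 1.
The radius of convergence is the smallest modulus among the singular points: 1.

The radius of convergence is 1.


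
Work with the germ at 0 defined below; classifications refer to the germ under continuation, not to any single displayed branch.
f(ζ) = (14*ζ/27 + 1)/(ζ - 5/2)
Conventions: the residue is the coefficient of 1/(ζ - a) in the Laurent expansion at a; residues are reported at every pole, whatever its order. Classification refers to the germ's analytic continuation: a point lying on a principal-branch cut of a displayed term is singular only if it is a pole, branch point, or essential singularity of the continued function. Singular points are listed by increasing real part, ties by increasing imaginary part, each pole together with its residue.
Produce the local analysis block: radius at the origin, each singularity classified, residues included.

Radius of convergence at 0: 5/2.
At 5/2: a pole of order 1; residue 62/27.

Denominator factor (ζ - 5/2): pole of order 1 at 5/2, modulus 5/2.
The radius of convergence is the smallest modulus among the singular points: 5/2.
At the order-1 pole 5/2 set g(ζ) = (ζ - (5/2))*f(ζ) = 14*ζ/27 + 1.
Simple pole: residue = g(a) at a = 5/2, which is 62/27.


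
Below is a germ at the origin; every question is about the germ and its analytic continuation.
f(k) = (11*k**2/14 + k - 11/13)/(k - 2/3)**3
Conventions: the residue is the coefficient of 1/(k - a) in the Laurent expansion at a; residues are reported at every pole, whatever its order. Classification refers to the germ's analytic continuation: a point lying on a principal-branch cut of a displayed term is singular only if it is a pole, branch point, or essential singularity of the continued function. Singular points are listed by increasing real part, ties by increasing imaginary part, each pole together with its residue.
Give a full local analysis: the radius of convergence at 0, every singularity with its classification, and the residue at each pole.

Denominator factor (k - 2/3)^3: pole of order 3 at 2/3, modulus 2/3.
The radius of convergence is the smallest modulus among the singular points: 2/3.
At the order-3 pole 2/3 set g(k) = (k - (2/3))^3*f(k) = 11*k**2/14 + k - 11/13.
Order-3 pole: residue = g''(a)/2; g''(2/3) = 11/7, so the residue is 11/14.

Radius of convergence at 0: 2/3.
At 2/3: a pole of order 3; residue 11/14.


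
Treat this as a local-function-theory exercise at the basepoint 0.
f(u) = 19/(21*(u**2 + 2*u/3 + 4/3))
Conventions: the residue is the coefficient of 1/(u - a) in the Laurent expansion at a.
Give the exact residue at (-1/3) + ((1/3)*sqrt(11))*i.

The residue is -((19/154)*sqrt(11))*i.

The factor u**2 + 2*u/3 + 4/3 splits as (u - a)(u - a') with a = (-1/3) + ((1/3)*sqrt(11))*i, a' = (-1/3) - ((1/3)*sqrt(11))*i. At the order-1 pole a set g(u) = (u - a)*f(u) = [19/21] / (u - a').
Simple pole: residue = g(a) at a = (-1/3) + ((1/3)*sqrt(11))*i, which is -((19/154)*sqrt(11))*i.


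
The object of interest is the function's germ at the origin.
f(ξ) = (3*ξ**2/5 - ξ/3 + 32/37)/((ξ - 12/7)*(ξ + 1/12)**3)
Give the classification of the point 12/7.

The denominator factor ξ - 12/7 vanishes at 12/7 and appears to the power 1; the numerator there equals 18644/9065, nonzero, and no other factor vanishes.
Hence a pole whose order is the multiplicity, 1.

The point is a pole of order 1.


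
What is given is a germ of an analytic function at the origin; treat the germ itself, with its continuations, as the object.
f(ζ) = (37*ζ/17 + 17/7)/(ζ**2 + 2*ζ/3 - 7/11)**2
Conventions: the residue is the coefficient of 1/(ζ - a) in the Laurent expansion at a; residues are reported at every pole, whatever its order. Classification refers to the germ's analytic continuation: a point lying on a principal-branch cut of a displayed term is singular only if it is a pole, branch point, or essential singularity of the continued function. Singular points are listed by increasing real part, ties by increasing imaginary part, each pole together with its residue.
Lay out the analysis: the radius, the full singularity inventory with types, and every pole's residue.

Radius of convergence at 0: -1/3 + (1/33)*sqrt(814).
At -1/3 - (1/33)*sqrt(814): a pole of order 2; residue (3762/162911)*sqrt(814).
At -1/3 + (1/33)*sqrt(814): a pole of order 2; residue -(3762/162911)*sqrt(814).

Denominator factor (ζ**2 + 2*ζ/3 - 7/11)^2: discriminant 296/99, real irrational roots -1/3 + (1/33)*sqrt(814) and -1/3 - (1/33)*sqrt(814); poles of order 2, moduli -1/3 + (1/33)*sqrt(814) and 1/3 + (1/33)*sqrt(814).
The radius of convergence is the smallest modulus among the singular points: -1/3 + (1/33)*sqrt(814).
The factor ζ**2 + 2*ζ/3 - 7/11 splits as (ζ - a)(ζ - a') with a = -1/3 - (1/33)*sqrt(814), a' = -1/3 + (1/33)*sqrt(814). At the order-2 pole a set g(ζ) = (ζ - a)^2*f(ζ) = [37*ζ/17 + 17/7] / (ζ - a')^2.
Order-2 pole: residue = g'(a); g'(-1/3 - (1/33)*sqrt(814)) = (3762/162911)*sqrt(814), so the residue is (3762/162911)*sqrt(814).
The factor ζ**2 + 2*ζ/3 - 7/11 splits as (ζ - a)(ζ - a') with a = -1/3 + (1/33)*sqrt(814), a' = -1/3 - (1/33)*sqrt(814). At the order-2 pole a set g(ζ) = (ζ - a)^2*f(ζ) = [37*ζ/17 + 17/7] / (ζ - a')^2.
Order-2 pole: residue = g'(a); g'(-1/3 + (1/33)*sqrt(814)) = -(3762/162911)*sqrt(814), so the residue is -(3762/162911)*sqrt(814).
List the singular points by increasing real part (a conjugate pair: the negative imaginary part first).


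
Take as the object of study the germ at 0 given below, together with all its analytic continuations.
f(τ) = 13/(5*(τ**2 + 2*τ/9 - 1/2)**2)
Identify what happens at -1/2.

The point is a regular point.

Denominator factors: τ**2 + 2*τ/9 - 1/2 = -13/36 at τ = -1/2 — none vanishes.
So the germ continues analytically to -1/2.


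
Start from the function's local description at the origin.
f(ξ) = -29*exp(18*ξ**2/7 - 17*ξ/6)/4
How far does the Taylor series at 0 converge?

The factor exp(18*ξ**2/7 - 17*ξ/6) is entire and contributes no finite singular point.
The polynomial part has no poles.
No finite singular points: the Taylor series at 0 converges everywhere.

The radius of convergence is infinite.


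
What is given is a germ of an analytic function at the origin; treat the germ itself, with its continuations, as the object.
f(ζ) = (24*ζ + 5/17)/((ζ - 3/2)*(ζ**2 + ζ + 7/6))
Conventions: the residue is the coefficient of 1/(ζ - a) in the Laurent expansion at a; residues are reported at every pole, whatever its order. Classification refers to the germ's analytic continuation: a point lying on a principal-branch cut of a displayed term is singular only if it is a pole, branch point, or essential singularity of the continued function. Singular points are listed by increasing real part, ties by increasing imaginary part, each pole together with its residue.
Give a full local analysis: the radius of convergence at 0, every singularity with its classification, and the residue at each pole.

Radius of convergence at 0: (1/6)*sqrt(42).
At (-1/2) - ((1/6)*sqrt(33))*i: a pole of order 1; residue (-3702/1003) + ((9264/11033)*sqrt(33))*i.
At (-1/2) + ((1/6)*sqrt(33))*i: a pole of order 1; residue (-3702/1003) - ((9264/11033)*sqrt(33))*i.
At 3/2: a pole of order 1; residue 7404/1003.


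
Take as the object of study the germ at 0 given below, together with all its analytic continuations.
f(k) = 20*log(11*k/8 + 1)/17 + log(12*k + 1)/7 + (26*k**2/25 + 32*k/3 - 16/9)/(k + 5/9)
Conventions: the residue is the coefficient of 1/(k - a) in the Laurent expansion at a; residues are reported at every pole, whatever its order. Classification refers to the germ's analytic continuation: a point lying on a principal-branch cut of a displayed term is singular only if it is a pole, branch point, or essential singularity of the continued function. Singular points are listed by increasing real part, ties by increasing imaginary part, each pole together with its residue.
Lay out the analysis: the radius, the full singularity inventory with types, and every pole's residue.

Radius of convergence at 0: 1/12.
At -8/11: a logarithmic branch point.
At -5/9: a pole of order 1; residue -598/81.
At -1/12: a logarithmic branch point.

Denominator factor (k + 5/9): pole of order 1 at -5/9, modulus 5/9.
Branch term (1/7)*log(1 - k/(-1/12)): its argument vanishes at k = -1/12, a logarithmic branch point, modulus 1/12.
Branch term (20/17)*log(1 - k/(-8/11)): its argument vanishes at k = -8/11, a logarithmic branch point, modulus 8/11.
The radius of convergence is the smallest modulus among the singular points: 1/12.
The branch terms are analytic at -5/9 and contribute nothing to the residue; only the rational part matters.
At the order-1 pole -5/9 set g(k) = (k - (-5/9))*(rational part) = 26*k**2/25 + 32*k/3 - 16/9.
Simple pole: residue = g(a) at a = -5/9, which is -598/81.
List the singular points by increasing real part (a conjugate pair: the negative imaginary part first).


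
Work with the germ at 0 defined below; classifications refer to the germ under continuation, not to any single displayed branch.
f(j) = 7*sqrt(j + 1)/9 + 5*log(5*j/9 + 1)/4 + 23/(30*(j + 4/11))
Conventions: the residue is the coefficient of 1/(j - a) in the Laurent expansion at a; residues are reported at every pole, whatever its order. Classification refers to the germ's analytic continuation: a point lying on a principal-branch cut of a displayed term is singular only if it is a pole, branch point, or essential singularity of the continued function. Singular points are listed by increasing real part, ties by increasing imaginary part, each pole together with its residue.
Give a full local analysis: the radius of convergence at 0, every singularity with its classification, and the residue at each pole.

Radius of convergence at 0: 4/11.
At -9/5: a logarithmic branch point.
At -1: an algebraic (square-root) branch point.
At -4/11: a pole of order 1; residue 23/30.

Denominator factor (j + 4/11): pole of order 1 at -4/11, modulus 4/11.
Branch term (5/4)*log(1 - j/(-9/5)): its argument vanishes at j = -9/5, a logarithmic branch point, modulus 9/5.
Branch term (7/9)*sqrt(1 - j/(-1)): its argument vanishes at j = -1, a square-root branch point, modulus 1.
The radius of convergence is the smallest modulus among the singular points: 4/11.
The branch terms are analytic at -4/11 and contribute nothing to the residue; only the rational part matters.
At the order-1 pole -4/11 set g(j) = (j - (-4/11))*(rational part) = 23/30.
Simple pole: residue = g(a) at a = -4/11, which is 23/30.
List the singular points by increasing real part (a conjugate pair: the negative imaginary part first).


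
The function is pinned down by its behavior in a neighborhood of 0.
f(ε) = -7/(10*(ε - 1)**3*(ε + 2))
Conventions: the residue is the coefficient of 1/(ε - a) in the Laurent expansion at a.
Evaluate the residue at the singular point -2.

At the order-1 pole -2 set g(ε) = (ε - (-2))*f(ε) = -7/(10*(ε - 1)**3).
Simple pole: residue = g(a) at a = -2, which is 7/270.

The residue is 7/270.


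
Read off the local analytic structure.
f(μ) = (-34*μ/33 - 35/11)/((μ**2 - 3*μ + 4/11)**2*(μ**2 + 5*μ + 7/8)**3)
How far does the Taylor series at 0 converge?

Denominator factor (μ**2 - 3*μ + 4/11)^2: discriminant 83/11, real irrational roots 3/2 + (1/22)*sqrt(913) and 3/2 - (1/22)*sqrt(913); poles of order 2, moduli 3/2 + (1/22)*sqrt(913) and 3/2 - (1/22)*sqrt(913).
Denominator factor (μ**2 + 5*μ + 7/8)^3: discriminant 43/2, real irrational roots -5/2 + (1/4)*sqrt(86) and -5/2 - (1/4)*sqrt(86); poles of order 3, moduli 5/2 - (1/4)*sqrt(86) and 5/2 + (1/4)*sqrt(86).
The radius of convergence is the smallest modulus among the singular points: 3/2 - (1/22)*sqrt(913).

The radius of convergence is 3/2 - (1/22)*sqrt(913).


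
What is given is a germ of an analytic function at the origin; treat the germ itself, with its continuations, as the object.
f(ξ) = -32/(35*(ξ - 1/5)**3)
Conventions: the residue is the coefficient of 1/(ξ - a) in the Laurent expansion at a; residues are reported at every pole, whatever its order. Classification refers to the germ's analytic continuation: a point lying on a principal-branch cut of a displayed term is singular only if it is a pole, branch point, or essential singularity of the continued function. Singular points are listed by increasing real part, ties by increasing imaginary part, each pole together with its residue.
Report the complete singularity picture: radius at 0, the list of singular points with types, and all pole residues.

Radius of convergence at 0: 1/5.
At 1/5: a pole of order 3; residue 0.

Denominator factor (ξ - 1/5)^3: pole of order 3 at 1/5, modulus 1/5.
The radius of convergence is the smallest modulus among the singular points: 1/5.
At the order-3 pole 1/5 set g(ξ) = (ξ - (1/5))^3*f(ξ) = -32/35.
Order-3 pole: residue = g''(a)/2; g''(1/5) = 0, so the residue is 0.


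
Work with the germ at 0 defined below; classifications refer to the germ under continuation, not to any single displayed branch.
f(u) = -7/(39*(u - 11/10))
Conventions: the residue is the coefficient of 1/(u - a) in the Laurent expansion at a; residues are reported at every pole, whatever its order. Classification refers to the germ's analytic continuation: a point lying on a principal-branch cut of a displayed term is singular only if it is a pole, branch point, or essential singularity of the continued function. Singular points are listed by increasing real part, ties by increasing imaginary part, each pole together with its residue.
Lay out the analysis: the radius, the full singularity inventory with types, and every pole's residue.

Radius of convergence at 0: 11/10.
At 11/10: a pole of order 1; residue -7/39.

Denominator factor (u - 11/10): pole of order 1 at 11/10, modulus 11/10.
The radius of convergence is the smallest modulus among the singular points: 11/10.
At the order-1 pole 11/10 set g(u) = (u - (11/10))*f(u) = -7/39.
Simple pole: residue = g(a) at a = 11/10, which is -7/39.


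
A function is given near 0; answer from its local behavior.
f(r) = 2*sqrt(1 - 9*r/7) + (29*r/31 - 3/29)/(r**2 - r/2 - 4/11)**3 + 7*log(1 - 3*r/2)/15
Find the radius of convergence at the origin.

The radius of convergence is -1/4 + (5/44)*sqrt(33).

Denominator factor (r**2 - r/2 - 4/11)^3: discriminant 75/44, real irrational roots 1/4 + (5/44)*sqrt(33) and 1/4 - (5/44)*sqrt(33); poles of order 3, moduli 1/4 + (5/44)*sqrt(33) and -1/4 + (5/44)*sqrt(33).
Branch term (7/15)*log(1 - r/(2/3)): its argument vanishes at r = 2/3, a logarithmic branch point, modulus 2/3.
Branch term (2)*sqrt(1 - r/(7/9)): its argument vanishes at r = 7/9, a square-root branch point, modulus 7/9.
The radius of convergence is the smallest modulus among the singular points: -1/4 + (5/44)*sqrt(33).


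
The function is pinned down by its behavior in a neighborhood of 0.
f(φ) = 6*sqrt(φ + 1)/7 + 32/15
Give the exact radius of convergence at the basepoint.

The radius of convergence is 1.

Branch term (6/7)*sqrt(1 - φ/(-1)): its argument vanishes at φ = -1, a square-root branch point, modulus 1.
The radius of convergence is the smallest modulus among the singular points: 1.


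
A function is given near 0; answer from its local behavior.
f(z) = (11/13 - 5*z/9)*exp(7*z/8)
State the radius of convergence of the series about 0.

The radius of convergence is infinite.

The factor exp(7*z/8) is entire and contributes no finite singular point.
The polynomial part has no poles.
No finite singular points: the Taylor series at 0 converges everywhere.


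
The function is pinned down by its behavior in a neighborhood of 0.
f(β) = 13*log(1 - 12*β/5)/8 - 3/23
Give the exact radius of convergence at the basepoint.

Branch term (13/8)*log(1 - β/(5/12)): its argument vanishes at β = 5/12, a logarithmic branch point, modulus 5/12.
The radius of convergence is the smallest modulus among the singular points: 5/12.

The radius of convergence is 5/12.


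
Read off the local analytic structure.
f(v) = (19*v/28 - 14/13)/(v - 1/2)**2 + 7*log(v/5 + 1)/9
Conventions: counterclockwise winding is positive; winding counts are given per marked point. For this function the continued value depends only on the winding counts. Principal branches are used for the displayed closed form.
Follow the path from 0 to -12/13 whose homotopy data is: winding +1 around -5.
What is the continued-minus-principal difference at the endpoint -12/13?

Continued minus principal equals (14/9)*pi*i.

The rational part is single-valued and drops out of the difference; each branch term changes only by its own monodromy.
(7/9)*log(1 - v/(-5)): each positive loop around -5 adds 2*pi*i to the log, so winding +1 contributes (7/9)*(1)*2*pi*i = (14/9)*pi*i.
Summing the contributions at v = -12/13 gives (14/9)*pi*i.


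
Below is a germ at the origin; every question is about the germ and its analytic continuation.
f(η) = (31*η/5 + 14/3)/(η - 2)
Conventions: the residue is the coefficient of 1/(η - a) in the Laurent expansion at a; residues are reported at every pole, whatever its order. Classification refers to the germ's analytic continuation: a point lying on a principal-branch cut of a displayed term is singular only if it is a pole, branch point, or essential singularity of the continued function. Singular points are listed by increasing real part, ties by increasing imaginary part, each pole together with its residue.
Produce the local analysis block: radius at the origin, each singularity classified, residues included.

Radius of convergence at 0: 2.
At 2: a pole of order 1; residue 256/15.

Denominator factor (η - 2): pole of order 1 at 2, modulus 2.
The radius of convergence is the smallest modulus among the singular points: 2.
At the order-1 pole 2 set g(η) = (η - (2))*f(η) = 31*η/5 + 14/3.
Simple pole: residue = g(a) at a = 2, which is 256/15.


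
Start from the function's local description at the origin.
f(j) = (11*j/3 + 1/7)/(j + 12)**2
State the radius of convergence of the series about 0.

The radius of convergence is 12.

Denominator factor (j + 12)^2: pole of order 2 at -12, modulus 12.
The radius of convergence is the smallest modulus among the singular points: 12.


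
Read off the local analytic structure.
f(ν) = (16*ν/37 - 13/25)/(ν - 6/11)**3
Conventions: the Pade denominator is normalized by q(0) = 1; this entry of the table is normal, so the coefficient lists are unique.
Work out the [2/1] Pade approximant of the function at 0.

Taylor coefficients needed (expand at 0): a_0 = 17303/5400, a_1 = 664169/44400, a_2 = 59896331/1198800, a_3 = 620207401/4315680.
Write the denominator as Q(ν) = 1 + q1*ν. Requiring Q*f - P = O(ν^4) with deg P <= 2 kills the coefficients of ν^3..ν^3 in Q*f:
  ν^3: a_3 + q1*a_2 = 0, i.e. 620207401/4315680 + (59896331/1198800)*q1 = 0.
Solving this linear system: q1 = -211805/73638.
The numerator is Q*f truncated at degree 2: P0 = a_0 = 17303/5400; P1 = a_1 + q1*a_0 = 21121613711/3678218100; P2 = a_2 + q1*a_1 = 68048835107/9808581600.

The Pade approximant has numerator coefficients [17303/5400, 21121613711/3678218100, 68048835107/9808581600]; denominator coefficients [1, -211805/73638].
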